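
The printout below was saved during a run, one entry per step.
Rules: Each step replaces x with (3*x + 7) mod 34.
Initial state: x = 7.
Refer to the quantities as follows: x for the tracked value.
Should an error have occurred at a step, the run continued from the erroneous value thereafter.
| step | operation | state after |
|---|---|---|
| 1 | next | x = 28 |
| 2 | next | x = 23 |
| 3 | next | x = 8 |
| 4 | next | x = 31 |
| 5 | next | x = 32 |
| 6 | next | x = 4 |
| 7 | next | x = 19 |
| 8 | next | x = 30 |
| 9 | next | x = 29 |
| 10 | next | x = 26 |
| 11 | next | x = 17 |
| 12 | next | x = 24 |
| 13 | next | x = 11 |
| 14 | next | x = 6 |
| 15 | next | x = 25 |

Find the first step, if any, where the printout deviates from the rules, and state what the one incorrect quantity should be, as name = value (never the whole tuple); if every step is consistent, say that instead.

1. x = (3*7 + 7) mod 34 = 28 (same as recorded)
2. x = (3*28 + 7) mod 34 = 23 (verified)
3. x = (3*23 + 7) mod 34 = 8 (exactly as logged)
4. x = (3*8 + 7) mod 34 = 31 (verified)
5. x = (3*31 + 7) mod 34 = 32 (confirmed correct)
6. x = (3*32 + 7) mod 34 = 1 (the printout disagrees here)
First incorrect step: 6; the correct value is x = 1.

step 6, x = 1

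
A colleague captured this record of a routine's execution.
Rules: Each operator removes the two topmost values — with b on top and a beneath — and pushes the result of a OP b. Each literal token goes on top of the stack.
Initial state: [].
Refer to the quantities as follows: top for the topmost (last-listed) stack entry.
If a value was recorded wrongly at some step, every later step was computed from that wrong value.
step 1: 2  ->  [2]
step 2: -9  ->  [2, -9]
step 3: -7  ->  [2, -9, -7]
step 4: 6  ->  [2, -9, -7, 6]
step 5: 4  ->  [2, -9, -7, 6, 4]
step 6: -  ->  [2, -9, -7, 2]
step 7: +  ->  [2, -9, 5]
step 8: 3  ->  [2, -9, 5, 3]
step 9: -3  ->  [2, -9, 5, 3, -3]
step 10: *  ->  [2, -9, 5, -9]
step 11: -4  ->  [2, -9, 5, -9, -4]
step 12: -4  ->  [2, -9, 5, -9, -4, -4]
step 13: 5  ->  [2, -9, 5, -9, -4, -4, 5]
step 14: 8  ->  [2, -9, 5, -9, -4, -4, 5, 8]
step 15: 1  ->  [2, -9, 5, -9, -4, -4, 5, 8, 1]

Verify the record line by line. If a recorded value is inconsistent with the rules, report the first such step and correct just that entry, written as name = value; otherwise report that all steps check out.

step 7, top = -5

Recomputing the run from the initial state:
step 1: [2]
step 2: [2, -9]
step 3: [2, -9, -7]
step 4: [2, -9, -7, 6]
step 5: [2, -9, -7, 6, 4]
step 6: [2, -9, -7, 2]
step 7: [2, -9, -5]
step 8: [2, -9, -5, 3]
step 9: [2, -9, -5, 3, -3]
step 10: [2, -9, -5, -9]
step 11: [2, -9, -5, -9, -4]
step 12: [2, -9, -5, -9, -4, -4]
step 13: [2, -9, -5, -9, -4, -4, 5]
step 14: [2, -9, -5, -9, -4, -4, 5, 8]
step 15: [2, -9, -5, -9, -4, -4, 5, 8, 1]
The first disagreement with the record is at step 7, where the value should be top = -5.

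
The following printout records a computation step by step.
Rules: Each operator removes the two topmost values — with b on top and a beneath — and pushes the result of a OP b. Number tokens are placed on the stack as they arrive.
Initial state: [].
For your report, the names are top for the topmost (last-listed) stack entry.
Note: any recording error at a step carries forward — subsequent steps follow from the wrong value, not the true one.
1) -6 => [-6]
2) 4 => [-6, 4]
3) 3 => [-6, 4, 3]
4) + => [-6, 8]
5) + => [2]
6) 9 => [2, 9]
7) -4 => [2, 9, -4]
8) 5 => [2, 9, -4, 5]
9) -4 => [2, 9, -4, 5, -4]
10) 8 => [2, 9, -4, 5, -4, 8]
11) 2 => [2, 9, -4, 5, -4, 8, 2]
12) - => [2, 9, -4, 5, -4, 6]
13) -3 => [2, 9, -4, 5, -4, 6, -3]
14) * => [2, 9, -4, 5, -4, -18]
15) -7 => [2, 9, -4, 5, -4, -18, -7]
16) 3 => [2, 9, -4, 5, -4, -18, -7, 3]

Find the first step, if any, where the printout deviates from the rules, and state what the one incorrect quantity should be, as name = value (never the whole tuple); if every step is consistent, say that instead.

step 4, top = 7

1. push -6: top = -6 (confirmed correct)
2. push 4: top = 4 (in agreement)
3. push 3: top = 3 (verified)
4. 4 + 3 = 7 (the printout has a different value)
First incorrect step: 4; the correct value is top = 7.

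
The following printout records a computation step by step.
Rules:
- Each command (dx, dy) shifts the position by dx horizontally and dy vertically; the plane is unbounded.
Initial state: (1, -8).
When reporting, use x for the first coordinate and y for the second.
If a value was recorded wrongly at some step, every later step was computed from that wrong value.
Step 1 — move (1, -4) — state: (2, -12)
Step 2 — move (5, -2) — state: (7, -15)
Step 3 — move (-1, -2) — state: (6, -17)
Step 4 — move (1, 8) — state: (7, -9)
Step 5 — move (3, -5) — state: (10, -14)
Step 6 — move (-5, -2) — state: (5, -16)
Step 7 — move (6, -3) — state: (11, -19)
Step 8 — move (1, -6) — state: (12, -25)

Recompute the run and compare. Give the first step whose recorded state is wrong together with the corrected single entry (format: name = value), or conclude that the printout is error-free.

step 2, y = -14

1. x = 1 + (1) = 2, y = -8 + (-4) = -12 (consistent with the printout)
2. x = 2 + (5) = 7, y = -12 + (-2) = -14 (the entry is off here)
The audit stops at step 2: the recorded entry is wrong and should be y = -14.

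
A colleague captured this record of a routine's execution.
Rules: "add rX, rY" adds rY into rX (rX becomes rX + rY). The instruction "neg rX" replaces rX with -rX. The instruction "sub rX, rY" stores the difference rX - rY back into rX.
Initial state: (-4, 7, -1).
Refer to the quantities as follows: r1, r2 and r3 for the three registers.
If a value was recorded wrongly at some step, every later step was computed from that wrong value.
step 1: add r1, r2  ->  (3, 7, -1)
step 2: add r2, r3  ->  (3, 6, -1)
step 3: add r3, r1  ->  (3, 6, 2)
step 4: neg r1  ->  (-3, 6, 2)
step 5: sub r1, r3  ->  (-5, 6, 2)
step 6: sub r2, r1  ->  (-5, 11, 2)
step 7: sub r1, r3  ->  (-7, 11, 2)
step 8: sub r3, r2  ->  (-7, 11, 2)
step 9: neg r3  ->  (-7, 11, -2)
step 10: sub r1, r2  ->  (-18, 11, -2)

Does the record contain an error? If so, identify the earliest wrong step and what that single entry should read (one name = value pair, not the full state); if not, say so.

Step 1: r1 = -4 + 7 = 3 — matches.
Step 2: r2 = 7 + -1 = 6 — agrees with the record.
Step 3: r3 = -1 + 3 = 2 — consistent with the record.
Step 4: r1 = -(3) = -3 — confirmed correct.
Step 5: r1 = -3 - 2 = -5 — consistent with the record.
Step 6: r2 = 6 - -5 = 11 — consistent with the record.
Step 7: r1 = -5 - 2 = -7 — verified.
Step 8: r3 = 2 - 11 = -9 — this is not what the record shows.
That makes step 8 the first incorrect line — r3 = -9 is what it should show.

step 8, r3 = -9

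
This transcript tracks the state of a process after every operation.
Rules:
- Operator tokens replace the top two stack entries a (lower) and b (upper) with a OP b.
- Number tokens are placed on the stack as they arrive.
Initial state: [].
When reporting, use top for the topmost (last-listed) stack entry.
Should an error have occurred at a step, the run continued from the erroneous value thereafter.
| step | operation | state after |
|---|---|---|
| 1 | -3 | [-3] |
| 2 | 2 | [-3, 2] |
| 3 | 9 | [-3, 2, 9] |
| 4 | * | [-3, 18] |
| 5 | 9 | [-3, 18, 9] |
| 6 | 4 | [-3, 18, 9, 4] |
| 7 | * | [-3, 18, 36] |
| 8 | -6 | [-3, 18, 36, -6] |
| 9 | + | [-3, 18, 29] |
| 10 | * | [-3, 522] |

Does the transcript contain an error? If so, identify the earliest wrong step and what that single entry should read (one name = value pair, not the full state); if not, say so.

1. push -3: top = -3 (confirmed correct)
2. push 2: top = 2 (confirmed correct)
3. push 9: top = 9 (matches)
4. 2 * 9 = 18 (same as recorded)
5. push 9: top = 9 (exactly as logged)
6. push 4: top = 4 (in agreement)
7. 9 * 4 = 36 (consistent with the transcript)
8. push -6: top = -6 (no discrepancy)
9. 36 + -6 = 30 (first mismatch against the transcript)
The audit stops at step 9: the recorded entry is wrong and should be top = 30.

step 9, top = 30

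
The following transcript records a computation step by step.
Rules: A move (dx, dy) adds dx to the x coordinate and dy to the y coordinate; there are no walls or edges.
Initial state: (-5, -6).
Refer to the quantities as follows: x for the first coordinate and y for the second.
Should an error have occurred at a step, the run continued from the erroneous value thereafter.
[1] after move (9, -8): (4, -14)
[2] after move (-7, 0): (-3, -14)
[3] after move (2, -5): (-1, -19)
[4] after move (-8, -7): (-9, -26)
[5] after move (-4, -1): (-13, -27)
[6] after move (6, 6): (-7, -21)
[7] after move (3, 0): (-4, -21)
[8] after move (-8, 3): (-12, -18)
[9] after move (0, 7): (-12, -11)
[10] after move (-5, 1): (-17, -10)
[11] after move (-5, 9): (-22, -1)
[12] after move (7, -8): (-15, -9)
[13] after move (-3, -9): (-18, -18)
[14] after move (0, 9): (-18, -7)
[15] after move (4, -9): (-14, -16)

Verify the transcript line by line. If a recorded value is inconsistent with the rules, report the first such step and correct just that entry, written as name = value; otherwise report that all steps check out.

step 1: x = -5 + (9) = 4, y = -6 + (-8) = -14 -> same as recorded
step 2: x = 4 + (-7) = -3, y = -14 + (0) = -14 -> checks out
step 3: x = -3 + (2) = -1, y = -14 + (-5) = -19 -> agrees with the transcript
step 4: x = -1 + (-8) = -9, y = -19 + (-7) = -26 -> consistent with the transcript
step 5: x = -9 + (-4) = -13, y = -26 + (-1) = -27 -> in agreement
step 6: x = -13 + (6) = -7, y = -27 + (6) = -21 -> confirmed correct
step 7: x = -7 + (3) = -4, y = -21 + (0) = -21 -> same as recorded
step 8: x = -4 + (-8) = -12, y = -21 + (3) = -18 -> in agreement
step 9: x = -12 + (0) = -12, y = -18 + (7) = -11 -> same as recorded
step 10: x = -12 + (-5) = -17, y = -11 + (1) = -10 -> in agreement
step 11: x = -17 + (-5) = -22, y = -10 + (9) = -1 -> confirmed correct
step 12: x = -22 + (7) = -15, y = -1 + (-8) = -9 -> matches
step 13: x = -15 + (-3) = -18, y = -9 + (-9) = -18 -> consistent with the transcript
step 14: x = -18 + (0) = -18, y = -18 + (9) = -9 -> not what was recorded
So the first discrepancy is step 14, where the right value is y = -9.

step 14, y = -9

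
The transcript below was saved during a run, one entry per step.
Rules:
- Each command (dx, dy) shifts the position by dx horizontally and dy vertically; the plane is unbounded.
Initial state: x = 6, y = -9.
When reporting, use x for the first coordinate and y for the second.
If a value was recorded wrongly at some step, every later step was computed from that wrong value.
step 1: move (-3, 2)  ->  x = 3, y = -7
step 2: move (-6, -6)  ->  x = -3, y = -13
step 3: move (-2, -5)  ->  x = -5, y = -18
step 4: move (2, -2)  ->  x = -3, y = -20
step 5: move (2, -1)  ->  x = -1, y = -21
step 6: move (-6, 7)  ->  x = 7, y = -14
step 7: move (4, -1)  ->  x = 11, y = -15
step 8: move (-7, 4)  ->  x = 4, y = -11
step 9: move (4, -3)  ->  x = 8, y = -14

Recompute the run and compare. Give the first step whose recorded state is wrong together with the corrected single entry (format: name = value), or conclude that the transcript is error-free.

step 6, x = -7

Recomputing the run from the initial state:
step 1: x = 3, y = -7
step 2: x = -3, y = -13
step 3: x = -5, y = -18
step 4: x = -3, y = -20
step 5: x = -1, y = -21
step 6: x = -7, y = -14
step 7: x = -3, y = -15
step 8: x = -10, y = -11
step 9: x = -6, y = -14
The first disagreement with the transcript is at step 6, where the value should be x = -7.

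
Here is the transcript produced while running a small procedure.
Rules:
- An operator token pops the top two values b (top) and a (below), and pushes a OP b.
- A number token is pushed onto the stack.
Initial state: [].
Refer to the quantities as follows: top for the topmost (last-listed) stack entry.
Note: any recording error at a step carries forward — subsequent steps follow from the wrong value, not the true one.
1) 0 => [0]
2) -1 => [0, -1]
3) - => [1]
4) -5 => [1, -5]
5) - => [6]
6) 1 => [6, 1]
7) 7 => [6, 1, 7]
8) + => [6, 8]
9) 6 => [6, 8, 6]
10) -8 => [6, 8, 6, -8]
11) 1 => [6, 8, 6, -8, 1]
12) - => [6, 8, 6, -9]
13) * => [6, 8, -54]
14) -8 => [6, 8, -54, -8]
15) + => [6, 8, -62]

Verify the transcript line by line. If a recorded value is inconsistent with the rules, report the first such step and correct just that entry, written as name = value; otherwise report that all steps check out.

no error

step 1: push 0: top = 0 -> confirmed correct
step 2: push -1: top = -1 -> exactly as logged
step 3: 0 - -1 = 1 -> in agreement
step 4: push -5: top = -5 -> confirmed correct
step 5: 1 - -5 = 6 -> agrees with the transcript
step 6: push 1: top = 1 -> matches
step 7: push 7: top = 7 -> exactly as logged
step 8: 1 + 7 = 8 -> no discrepancy
step 9: push 6: top = 6 -> checks out
step 10: push -8: top = -8 -> exactly as logged
step 11: push 1: top = 1 -> in agreement
step 12: -8 - 1 = -9 -> same as recorded
step 13: 6 * -9 = -54 -> same as recorded
step 14: push -8: top = -8 -> confirmed correct
step 15: -54 + -8 = -62 -> checks out
No step deviates from the rules.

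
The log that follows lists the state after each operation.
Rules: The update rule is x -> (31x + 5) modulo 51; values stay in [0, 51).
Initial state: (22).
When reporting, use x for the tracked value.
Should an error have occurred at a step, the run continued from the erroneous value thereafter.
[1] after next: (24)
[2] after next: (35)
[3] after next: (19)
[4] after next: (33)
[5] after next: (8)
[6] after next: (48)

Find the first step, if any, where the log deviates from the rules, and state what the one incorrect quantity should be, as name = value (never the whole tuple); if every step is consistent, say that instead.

1. x = (31*22 + 5) mod 51 = 24 (matches)
2. x = (31*24 + 5) mod 51 = 35 (in agreement)
3. x = (31*35 + 5) mod 51 = 19 (matches)
4. x = (31*19 + 5) mod 51 = 33 (checks out)
5. x = (31*33 + 5) mod 51 = 8 (exactly as logged)
6. x = (31*8 + 5) mod 51 = 49 (the recorded entry deviates here)
First deviation found at step 6; the corrected entry is x = 49.

step 6, x = 49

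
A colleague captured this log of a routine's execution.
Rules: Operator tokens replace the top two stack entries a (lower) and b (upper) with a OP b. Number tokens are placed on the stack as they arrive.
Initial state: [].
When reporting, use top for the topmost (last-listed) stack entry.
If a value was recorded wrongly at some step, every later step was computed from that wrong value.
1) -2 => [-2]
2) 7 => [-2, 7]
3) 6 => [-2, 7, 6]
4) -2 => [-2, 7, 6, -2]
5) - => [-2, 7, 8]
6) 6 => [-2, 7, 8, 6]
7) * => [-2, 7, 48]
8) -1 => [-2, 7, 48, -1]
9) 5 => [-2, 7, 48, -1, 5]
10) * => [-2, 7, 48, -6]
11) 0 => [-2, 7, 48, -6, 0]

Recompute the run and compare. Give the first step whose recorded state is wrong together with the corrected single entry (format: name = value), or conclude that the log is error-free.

step 10, top = -5

1. push -2: top = -2 (consistent with the log)
2. push 7: top = 7 (in agreement)
3. push 6: top = 6 (exactly as logged)
4. push -2: top = -2 (same as recorded)
5. 6 - -2 = 8 (confirmed correct)
6. push 6: top = 6 (matches)
7. 8 * 6 = 48 (matches)
8. push -1: top = -1 (no discrepancy)
9. push 5: top = 5 (checks out)
10. -1 * 5 = -5 (first mismatch against the log)
The earliest wrong entry is at step 10: it should read top = -5.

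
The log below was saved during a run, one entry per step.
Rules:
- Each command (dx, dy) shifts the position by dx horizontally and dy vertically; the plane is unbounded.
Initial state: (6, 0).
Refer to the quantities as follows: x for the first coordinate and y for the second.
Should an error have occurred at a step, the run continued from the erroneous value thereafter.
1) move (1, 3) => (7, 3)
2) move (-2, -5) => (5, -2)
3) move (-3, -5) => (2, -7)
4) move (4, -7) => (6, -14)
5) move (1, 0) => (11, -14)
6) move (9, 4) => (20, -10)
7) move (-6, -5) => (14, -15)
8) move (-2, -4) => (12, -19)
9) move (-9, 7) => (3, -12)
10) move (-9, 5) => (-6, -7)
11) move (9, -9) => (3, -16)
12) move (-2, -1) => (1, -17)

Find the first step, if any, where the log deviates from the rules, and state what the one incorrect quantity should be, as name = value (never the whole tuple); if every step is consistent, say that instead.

step 5, x = 7

Recomputing the run from the initial state:
step 1: x = 7, y = 3
step 2: x = 5, y = -2
step 3: x = 2, y = -7
step 4: x = 6, y = -14
step 5: x = 7, y = -14
step 6: x = 16, y = -10
step 7: x = 10, y = -15
step 8: x = 8, y = -19
step 9: x = -1, y = -12
step 10: x = -10, y = -7
step 11: x = -1, y = -16
step 12: x = -3, y = -17
The first disagreement with the log is at step 5, where the value should be x = 7.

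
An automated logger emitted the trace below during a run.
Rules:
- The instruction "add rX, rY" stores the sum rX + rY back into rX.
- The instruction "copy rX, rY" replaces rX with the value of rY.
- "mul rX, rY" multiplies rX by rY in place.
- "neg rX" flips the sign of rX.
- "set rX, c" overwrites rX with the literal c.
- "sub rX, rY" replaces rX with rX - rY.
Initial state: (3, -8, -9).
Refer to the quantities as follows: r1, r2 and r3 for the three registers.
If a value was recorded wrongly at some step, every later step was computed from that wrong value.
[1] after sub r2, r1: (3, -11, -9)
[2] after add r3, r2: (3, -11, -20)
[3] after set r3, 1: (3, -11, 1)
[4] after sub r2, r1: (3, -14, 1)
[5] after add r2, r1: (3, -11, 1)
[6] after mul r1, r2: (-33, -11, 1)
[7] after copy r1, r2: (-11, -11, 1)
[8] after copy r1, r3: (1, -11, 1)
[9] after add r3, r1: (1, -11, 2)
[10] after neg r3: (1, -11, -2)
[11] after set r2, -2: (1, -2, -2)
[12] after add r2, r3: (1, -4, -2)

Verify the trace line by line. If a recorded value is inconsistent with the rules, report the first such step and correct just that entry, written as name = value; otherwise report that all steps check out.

Step 1: r2 = -8 - 3 = -11 — same as recorded.
Step 2: r3 = -9 + -11 = -20 — exactly as logged.
Step 3: r3 = 1 — confirmed correct.
Step 4: r2 = -11 - 3 = -14 — in agreement.
Step 5: r2 = -14 + 3 = -11 — no discrepancy.
Step 6: r1 = 3 * -11 = -33 — checks out.
Step 7: r1 = -11 — verified.
Step 8: r1 = 1 — checks out.
Step 9: r3 = 1 + 1 = 2 — exactly as logged.
Step 10: r3 = -(2) = -2 — confirmed correct.
Step 11: r2 = -2 — in agreement.
Step 12: r2 = -2 + -2 = -4 — agrees with the trace.
All entries verified; no error found.

no error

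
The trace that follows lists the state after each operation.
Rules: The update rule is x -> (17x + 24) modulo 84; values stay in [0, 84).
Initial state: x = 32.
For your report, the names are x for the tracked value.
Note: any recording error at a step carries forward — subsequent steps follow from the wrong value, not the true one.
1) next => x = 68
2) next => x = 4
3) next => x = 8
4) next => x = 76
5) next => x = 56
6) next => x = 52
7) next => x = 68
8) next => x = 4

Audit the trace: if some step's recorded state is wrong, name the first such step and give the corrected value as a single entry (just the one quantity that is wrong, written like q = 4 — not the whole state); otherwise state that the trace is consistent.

Recomputing the run from the initial state:
step 1: x = 64
step 2: x = 20
step 3: x = 28
step 4: x = 80
step 5: x = 40
step 6: x = 32
step 7: x = 64
step 8: x = 20
The first disagreement with the trace is at step 1, where the value should be x = 64.

step 1, x = 64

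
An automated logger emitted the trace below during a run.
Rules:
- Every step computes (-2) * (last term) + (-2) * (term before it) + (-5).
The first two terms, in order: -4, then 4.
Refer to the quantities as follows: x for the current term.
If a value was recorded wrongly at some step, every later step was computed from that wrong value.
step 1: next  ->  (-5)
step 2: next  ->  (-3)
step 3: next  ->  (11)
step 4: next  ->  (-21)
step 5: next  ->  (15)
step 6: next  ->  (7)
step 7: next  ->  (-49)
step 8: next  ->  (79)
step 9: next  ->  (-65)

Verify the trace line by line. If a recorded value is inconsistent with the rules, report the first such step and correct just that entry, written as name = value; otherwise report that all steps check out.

Step 1: x = -2*(4) + (-2)*(-4) + (-5) = -5 — consistent with the trace.
Step 2: x = -2*(-5) + (-2)*(4) + (-5) = -3 — same as recorded.
Step 3: x = -2*(-3) + (-2)*(-5) + (-5) = 11 — confirmed correct.
Step 4: x = -2*(11) + (-2)*(-3) + (-5) = -21 — in agreement.
Step 5: x = -2*(-21) + (-2)*(11) + (-5) = 15 — same as recorded.
Step 6: x = -2*(15) + (-2)*(-21) + (-5) = 7 — confirmed correct.
Step 7: x = -2*(7) + (-2)*(15) + (-5) = -49 — exactly as logged.
Step 8: x = -2*(-49) + (-2)*(7) + (-5) = 79 — same as recorded.
Step 9: x = -2*(79) + (-2)*(-49) + (-5) = -65 — no discrepancy.
Nothing is out of place; the run is error-free.

no error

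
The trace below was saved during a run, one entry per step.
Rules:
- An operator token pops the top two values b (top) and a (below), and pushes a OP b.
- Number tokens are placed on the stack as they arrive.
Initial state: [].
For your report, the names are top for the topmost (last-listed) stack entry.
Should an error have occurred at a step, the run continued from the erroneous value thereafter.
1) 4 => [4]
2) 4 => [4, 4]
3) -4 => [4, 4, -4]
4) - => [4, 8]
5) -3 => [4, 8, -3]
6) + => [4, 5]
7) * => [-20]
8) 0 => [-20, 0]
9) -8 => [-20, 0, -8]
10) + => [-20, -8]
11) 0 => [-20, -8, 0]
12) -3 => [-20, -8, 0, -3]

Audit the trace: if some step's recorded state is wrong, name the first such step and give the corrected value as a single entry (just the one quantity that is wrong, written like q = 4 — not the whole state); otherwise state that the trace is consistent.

step 7, top = 20

step 1: push 4: top = 4 -> matches
step 2: push 4: top = 4 -> agrees with the trace
step 3: push -4: top = -4 -> exactly as logged
step 4: 4 - -4 = 8 -> matches
step 5: push -3: top = -3 -> in agreement
step 6: 8 + -3 = 5 -> exactly as logged
step 7: 4 * 5 = 20 -> the trace disagrees here
Conclusion: step 7 carries the first error; the entry should be top = 20.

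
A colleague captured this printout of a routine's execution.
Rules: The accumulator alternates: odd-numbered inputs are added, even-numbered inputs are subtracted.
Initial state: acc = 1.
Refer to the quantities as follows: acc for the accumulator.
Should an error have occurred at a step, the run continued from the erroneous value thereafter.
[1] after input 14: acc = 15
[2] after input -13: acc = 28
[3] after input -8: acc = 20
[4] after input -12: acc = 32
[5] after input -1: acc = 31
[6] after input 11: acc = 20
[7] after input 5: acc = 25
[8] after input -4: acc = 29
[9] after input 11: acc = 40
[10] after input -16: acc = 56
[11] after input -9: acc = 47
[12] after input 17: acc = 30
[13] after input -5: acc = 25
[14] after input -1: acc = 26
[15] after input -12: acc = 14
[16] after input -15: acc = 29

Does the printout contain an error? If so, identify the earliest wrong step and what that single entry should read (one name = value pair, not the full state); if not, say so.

no error

1. acc = 1 + 14 = 15 (confirmed correct)
2. acc = 15 - -13 = 28 (no discrepancy)
3. acc = 28 + -8 = 20 (checks out)
4. acc = 20 - -12 = 32 (confirmed correct)
5. acc = 32 + -1 = 31 (exactly as logged)
6. acc = 31 - 11 = 20 (confirmed correct)
7. acc = 20 + 5 = 25 (in agreement)
8. acc = 25 - -4 = 29 (checks out)
9. acc = 29 + 11 = 40 (in agreement)
10. acc = 40 - -16 = 56 (same as recorded)
11. acc = 56 + -9 = 47 (agrees with the printout)
12. acc = 47 - 17 = 30 (exactly as logged)
13. acc = 30 + -5 = 25 (agrees with the printout)
14. acc = 25 - -1 = 26 (agrees with the printout)
15. acc = 26 + -12 = 14 (verified)
16. acc = 14 - -15 = 29 (confirmed correct)
All steps check out; nothing to correct.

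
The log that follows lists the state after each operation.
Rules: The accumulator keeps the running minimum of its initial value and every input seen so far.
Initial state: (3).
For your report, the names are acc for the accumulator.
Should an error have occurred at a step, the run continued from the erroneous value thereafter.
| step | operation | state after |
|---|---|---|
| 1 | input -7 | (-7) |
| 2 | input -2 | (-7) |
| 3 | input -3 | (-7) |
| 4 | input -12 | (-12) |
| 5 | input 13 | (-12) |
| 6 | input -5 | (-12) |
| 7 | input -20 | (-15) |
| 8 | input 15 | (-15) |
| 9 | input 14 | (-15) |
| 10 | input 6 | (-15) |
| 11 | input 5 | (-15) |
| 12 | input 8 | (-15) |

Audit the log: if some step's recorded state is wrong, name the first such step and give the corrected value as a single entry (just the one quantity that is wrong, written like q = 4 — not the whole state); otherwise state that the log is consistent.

Recomputing the run from the initial state:
step 1: acc = -7
step 2: acc = -7
step 3: acc = -7
step 4: acc = -12
step 5: acc = -12
step 6: acc = -12
step 7: acc = -20
step 8: acc = -20
step 9: acc = -20
step 10: acc = -20
step 11: acc = -20
step 12: acc = -20
The first disagreement with the log is at step 7, where the value should be acc = -20.

step 7, acc = -20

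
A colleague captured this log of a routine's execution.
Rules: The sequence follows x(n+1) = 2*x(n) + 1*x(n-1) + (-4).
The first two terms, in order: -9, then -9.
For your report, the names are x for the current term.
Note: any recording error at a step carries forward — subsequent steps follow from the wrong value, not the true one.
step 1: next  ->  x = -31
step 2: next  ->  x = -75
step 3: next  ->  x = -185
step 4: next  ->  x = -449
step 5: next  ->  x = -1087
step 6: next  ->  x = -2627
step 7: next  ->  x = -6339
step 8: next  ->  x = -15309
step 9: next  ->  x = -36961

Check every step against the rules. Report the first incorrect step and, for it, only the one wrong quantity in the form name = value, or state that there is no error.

step 7, x = -6345

Recomputing the run from the initial state:
step 1: x = -31
step 2: x = -75
step 3: x = -185
step 4: x = -449
step 5: x = -1087
step 6: x = -2627
step 7: x = -6345
step 8: x = -15321
step 9: x = -36991
The first disagreement with the log is at step 7, where the value should be x = -6345.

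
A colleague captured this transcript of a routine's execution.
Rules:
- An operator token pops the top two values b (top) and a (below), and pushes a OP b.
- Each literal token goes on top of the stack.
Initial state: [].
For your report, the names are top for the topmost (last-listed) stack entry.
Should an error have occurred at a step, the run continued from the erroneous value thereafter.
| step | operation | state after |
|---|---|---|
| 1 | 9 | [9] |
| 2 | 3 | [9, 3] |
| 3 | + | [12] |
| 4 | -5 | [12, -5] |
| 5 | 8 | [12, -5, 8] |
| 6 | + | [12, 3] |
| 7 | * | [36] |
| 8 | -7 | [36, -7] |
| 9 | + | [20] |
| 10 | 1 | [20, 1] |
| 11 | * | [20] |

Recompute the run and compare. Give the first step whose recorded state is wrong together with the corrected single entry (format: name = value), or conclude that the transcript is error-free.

step 1: push 9: top = 9 -> in agreement
step 2: push 3: top = 3 -> no discrepancy
step 3: 9 + 3 = 12 -> checks out
step 4: push -5: top = -5 -> no discrepancy
step 5: push 8: top = 8 -> checks out
step 6: -5 + 8 = 3 -> consistent with the transcript
step 7: 12 * 3 = 36 -> consistent with the transcript
step 8: push -7: top = -7 -> matches
step 9: 36 + -7 = 29 -> first mismatch against the transcript
The earliest wrong entry is at step 9: it should read top = 29.

step 9, top = 29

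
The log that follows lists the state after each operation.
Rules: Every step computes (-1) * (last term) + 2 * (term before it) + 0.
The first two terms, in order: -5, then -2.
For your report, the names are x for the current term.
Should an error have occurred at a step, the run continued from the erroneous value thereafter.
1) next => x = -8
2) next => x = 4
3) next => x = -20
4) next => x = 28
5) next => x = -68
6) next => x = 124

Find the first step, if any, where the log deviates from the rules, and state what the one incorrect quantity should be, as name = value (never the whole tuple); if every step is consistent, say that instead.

no error

Step 1: x = -1*(-2) + (2)*(-5) + (0) = -8 — exactly as logged.
Step 2: x = -1*(-8) + (2)*(-2) + (0) = 4 — agrees with the log.
Step 3: x = -1*(4) + (2)*(-8) + (0) = -20 — consistent with the log.
Step 4: x = -1*(-20) + (2)*(4) + (0) = 28 — checks out.
Step 5: x = -1*(28) + (2)*(-20) + (0) = -68 — matches.
Step 6: x = -1*(-68) + (2)*(28) + (0) = 124 — same as recorded.
Every step is consistent.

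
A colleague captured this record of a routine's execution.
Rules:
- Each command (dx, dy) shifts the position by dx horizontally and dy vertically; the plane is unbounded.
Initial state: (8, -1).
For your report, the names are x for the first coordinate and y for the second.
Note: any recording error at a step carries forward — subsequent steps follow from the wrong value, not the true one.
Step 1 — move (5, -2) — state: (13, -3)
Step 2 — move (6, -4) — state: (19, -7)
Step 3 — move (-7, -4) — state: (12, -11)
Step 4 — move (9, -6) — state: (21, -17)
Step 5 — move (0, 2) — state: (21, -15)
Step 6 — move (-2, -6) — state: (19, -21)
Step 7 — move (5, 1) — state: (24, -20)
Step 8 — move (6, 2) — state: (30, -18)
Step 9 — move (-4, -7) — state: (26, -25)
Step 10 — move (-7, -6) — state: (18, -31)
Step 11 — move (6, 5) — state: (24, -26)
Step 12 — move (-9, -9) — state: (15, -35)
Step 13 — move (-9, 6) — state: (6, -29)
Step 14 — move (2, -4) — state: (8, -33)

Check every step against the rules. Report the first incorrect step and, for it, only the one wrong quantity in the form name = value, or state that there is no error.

step 10, x = 19

step 1: x = 8 + (5) = 13, y = -1 + (-2) = -3 -> in agreement
step 2: x = 13 + (6) = 19, y = -3 + (-4) = -7 -> checks out
step 3: x = 19 + (-7) = 12, y = -7 + (-4) = -11 -> in agreement
step 4: x = 12 + (9) = 21, y = -11 + (-6) = -17 -> agrees with the record
step 5: x = 21 + (0) = 21, y = -17 + (2) = -15 -> consistent with the record
step 6: x = 21 + (-2) = 19, y = -15 + (-6) = -21 -> same as recorded
step 7: x = 19 + (5) = 24, y = -21 + (1) = -20 -> verified
step 8: x = 24 + (6) = 30, y = -20 + (2) = -18 -> matches
step 9: x = 30 + (-4) = 26, y = -18 + (-7) = -25 -> matches
step 10: x = 26 + (-7) = 19, y = -25 + (-6) = -31 -> the entry is off here
The audit stops at step 10: the recorded entry is wrong and should be x = 19.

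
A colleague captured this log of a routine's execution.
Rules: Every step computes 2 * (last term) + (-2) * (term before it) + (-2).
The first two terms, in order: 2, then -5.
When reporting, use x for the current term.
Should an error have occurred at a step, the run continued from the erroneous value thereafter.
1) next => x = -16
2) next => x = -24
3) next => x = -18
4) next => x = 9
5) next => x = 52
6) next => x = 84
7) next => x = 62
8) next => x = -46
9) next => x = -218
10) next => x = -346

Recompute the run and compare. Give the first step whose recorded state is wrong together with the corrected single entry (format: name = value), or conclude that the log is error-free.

Recomputing the run from the initial state:
step 1: x = -16
step 2: x = -24
step 3: x = -18
step 4: x = 10
step 5: x = 54
step 6: x = 86
step 7: x = 62
step 8: x = -50
step 9: x = -226
step 10: x = -354
The first disagreement with the log is at step 4, where the value should be x = 10.

step 4, x = 10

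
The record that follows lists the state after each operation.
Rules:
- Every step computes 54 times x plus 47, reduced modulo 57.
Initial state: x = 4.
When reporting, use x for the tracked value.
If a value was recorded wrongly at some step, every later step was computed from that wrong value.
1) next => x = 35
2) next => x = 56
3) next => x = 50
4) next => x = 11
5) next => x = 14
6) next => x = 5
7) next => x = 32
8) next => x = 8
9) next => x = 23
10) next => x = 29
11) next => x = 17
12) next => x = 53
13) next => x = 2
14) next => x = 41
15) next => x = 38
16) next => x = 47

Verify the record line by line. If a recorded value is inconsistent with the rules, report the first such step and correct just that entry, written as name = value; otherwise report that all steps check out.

step 10, x = 35

Recomputing the run from the initial state:
step 1: x = 35
step 2: x = 56
step 3: x = 50
step 4: x = 11
step 5: x = 14
step 6: x = 5
step 7: x = 32
step 8: x = 8
step 9: x = 23
step 10: x = 35
step 11: x = 56
step 12: x = 50
step 13: x = 11
step 14: x = 14
step 15: x = 5
step 16: x = 32
The first disagreement with the record is at step 10, where the value should be x = 35.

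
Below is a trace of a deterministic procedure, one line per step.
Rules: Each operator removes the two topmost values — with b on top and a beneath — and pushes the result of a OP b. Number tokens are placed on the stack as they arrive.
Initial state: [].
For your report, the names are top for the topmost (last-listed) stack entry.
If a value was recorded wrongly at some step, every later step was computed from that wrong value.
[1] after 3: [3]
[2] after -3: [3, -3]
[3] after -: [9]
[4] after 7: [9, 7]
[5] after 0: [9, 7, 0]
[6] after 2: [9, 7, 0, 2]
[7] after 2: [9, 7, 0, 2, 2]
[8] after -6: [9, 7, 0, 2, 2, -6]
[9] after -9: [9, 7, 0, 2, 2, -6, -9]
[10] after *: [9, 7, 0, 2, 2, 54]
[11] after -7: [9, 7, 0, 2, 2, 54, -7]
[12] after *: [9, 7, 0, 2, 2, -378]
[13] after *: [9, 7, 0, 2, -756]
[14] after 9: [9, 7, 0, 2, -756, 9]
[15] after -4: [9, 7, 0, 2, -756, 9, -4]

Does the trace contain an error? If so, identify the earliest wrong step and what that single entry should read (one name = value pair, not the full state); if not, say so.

step 3, top = 6

step 1: push 3: top = 3 -> agrees with the trace
step 2: push -3: top = -3 -> no discrepancy
step 3: 3 - -3 = 6 -> the trace disagrees here
The audit stops at step 3: the recorded entry is wrong and should be top = 6.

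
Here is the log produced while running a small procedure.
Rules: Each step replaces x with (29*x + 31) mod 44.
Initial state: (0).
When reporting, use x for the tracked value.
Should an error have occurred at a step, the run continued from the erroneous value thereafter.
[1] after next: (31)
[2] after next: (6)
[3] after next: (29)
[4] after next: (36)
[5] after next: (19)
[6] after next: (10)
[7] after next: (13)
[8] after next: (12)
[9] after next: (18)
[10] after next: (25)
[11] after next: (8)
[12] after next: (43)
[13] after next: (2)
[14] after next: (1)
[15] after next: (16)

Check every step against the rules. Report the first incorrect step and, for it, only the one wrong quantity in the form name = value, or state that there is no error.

step 1: x = (29*0 + 31) mod 44 = 31 -> matches
step 2: x = (29*31 + 31) mod 44 = 6 -> verified
step 3: x = (29*6 + 31) mod 44 = 29 -> same as recorded
step 4: x = (29*29 + 31) mod 44 = 36 -> in agreement
step 5: x = (29*36 + 31) mod 44 = 19 -> confirmed correct
step 6: x = (29*19 + 31) mod 44 = 10 -> confirmed correct
step 7: x = (29*10 + 31) mod 44 = 13 -> in agreement
step 8: x = (29*13 + 31) mod 44 = 12 -> agrees with the log
step 9: x = (29*12 + 31) mod 44 = 27 -> the log disagrees here
So the first discrepancy is step 9, where the right value is x = 27.

step 9, x = 27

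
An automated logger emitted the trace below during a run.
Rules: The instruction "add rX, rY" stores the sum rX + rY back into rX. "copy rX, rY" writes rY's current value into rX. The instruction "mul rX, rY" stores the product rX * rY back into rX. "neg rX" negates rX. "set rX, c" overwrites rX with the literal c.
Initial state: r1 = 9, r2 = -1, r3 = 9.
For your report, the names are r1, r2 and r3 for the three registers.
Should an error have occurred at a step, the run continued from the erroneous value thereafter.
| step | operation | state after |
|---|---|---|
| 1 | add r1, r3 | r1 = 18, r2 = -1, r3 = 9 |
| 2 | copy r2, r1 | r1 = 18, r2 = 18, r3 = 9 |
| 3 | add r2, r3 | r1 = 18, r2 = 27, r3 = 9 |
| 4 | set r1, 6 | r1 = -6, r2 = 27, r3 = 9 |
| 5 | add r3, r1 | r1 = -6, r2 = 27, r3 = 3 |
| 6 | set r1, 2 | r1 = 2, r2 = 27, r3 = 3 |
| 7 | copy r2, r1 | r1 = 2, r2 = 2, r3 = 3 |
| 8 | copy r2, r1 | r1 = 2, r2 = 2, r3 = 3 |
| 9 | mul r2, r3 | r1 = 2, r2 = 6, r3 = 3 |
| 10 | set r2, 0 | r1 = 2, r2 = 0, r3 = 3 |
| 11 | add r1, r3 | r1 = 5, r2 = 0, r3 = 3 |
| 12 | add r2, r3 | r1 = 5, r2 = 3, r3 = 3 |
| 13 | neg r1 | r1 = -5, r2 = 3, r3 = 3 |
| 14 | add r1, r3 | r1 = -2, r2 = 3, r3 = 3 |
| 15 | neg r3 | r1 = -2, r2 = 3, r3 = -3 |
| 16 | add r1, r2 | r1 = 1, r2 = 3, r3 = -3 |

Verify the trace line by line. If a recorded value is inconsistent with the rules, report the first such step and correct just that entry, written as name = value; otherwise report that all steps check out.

Recomputing the run from the initial state:
step 1: r1 = 18, r2 = -1, r3 = 9
step 2: r1 = 18, r2 = 18, r3 = 9
step 3: r1 = 18, r2 = 27, r3 = 9
step 4: r1 = 6, r2 = 27, r3 = 9
step 5: r1 = 6, r2 = 27, r3 = 15
step 6: r1 = 2, r2 = 27, r3 = 15
step 7: r1 = 2, r2 = 2, r3 = 15
step 8: r1 = 2, r2 = 2, r3 = 15
step 9: r1 = 2, r2 = 30, r3 = 15
step 10: r1 = 2, r2 = 0, r3 = 15
step 11: r1 = 17, r2 = 0, r3 = 15
step 12: r1 = 17, r2 = 15, r3 = 15
step 13: r1 = -17, r2 = 15, r3 = 15
step 14: r1 = -2, r2 = 15, r3 = 15
step 15: r1 = -2, r2 = 15, r3 = -15
step 16: r1 = 13, r2 = 15, r3 = -15
The first disagreement with the trace is at step 4, where the value should be r1 = 6.

step 4, r1 = 6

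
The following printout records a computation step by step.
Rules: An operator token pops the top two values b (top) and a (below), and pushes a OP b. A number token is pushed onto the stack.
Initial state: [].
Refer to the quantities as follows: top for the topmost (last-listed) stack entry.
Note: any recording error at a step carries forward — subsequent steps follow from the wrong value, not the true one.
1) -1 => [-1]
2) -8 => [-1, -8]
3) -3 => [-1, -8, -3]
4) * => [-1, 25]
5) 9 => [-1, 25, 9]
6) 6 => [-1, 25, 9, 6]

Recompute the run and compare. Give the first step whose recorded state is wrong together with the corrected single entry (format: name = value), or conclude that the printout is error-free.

step 1: push -1: top = -1 -> checks out
step 2: push -8: top = -8 -> consistent with the printout
step 3: push -3: top = -3 -> exactly as logged
step 4: -8 * -3 = 24 -> a discrepancy with the printout
Step 4 is the first one off; corrected, top = 24.

step 4, top = 24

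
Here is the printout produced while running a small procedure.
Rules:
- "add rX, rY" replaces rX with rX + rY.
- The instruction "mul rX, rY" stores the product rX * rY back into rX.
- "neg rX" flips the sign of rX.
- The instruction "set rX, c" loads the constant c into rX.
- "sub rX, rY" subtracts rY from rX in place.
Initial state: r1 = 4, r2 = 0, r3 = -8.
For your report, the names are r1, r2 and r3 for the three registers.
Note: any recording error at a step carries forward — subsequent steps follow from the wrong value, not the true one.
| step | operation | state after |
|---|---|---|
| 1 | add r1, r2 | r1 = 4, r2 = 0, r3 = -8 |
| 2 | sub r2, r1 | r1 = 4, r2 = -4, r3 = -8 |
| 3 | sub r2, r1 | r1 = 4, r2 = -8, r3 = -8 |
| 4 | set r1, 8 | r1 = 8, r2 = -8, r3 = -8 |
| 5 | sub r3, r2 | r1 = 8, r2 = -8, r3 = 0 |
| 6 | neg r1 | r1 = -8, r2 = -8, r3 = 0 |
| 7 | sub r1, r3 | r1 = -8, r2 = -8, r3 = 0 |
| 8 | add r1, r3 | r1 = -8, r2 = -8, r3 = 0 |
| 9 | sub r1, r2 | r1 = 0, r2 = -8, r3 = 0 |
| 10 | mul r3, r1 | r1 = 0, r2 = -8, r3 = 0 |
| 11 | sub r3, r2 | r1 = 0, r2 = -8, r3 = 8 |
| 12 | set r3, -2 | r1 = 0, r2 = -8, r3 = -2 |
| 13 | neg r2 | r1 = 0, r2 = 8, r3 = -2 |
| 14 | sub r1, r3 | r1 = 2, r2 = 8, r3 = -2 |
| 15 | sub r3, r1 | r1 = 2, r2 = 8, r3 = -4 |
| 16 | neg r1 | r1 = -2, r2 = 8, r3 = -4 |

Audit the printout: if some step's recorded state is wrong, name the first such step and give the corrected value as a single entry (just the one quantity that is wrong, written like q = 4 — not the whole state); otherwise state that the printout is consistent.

no error

Recomputing the run from the initial state:
step 1: r1 = 4, r2 = 0, r3 = -8
step 2: r1 = 4, r2 = -4, r3 = -8
step 3: r1 = 4, r2 = -8, r3 = -8
step 4: r1 = 8, r2 = -8, r3 = -8
step 5: r1 = 8, r2 = -8, r3 = 0
step 6: r1 = -8, r2 = -8, r3 = 0
step 7: r1 = -8, r2 = -8, r3 = 0
step 8: r1 = -8, r2 = -8, r3 = 0
step 9: r1 = 0, r2 = -8, r3 = 0
step 10: r1 = 0, r2 = -8, r3 = 0
step 11: r1 = 0, r2 = -8, r3 = 8
step 12: r1 = 0, r2 = -8, r3 = -2
step 13: r1 = 0, r2 = 8, r3 = -2
step 14: r1 = 2, r2 = 8, r3 = -2
step 15: r1 = 2, r2 = 8, r3 = -4
step 16: r1 = -2, r2 = 8, r3 = -4
This matches the printout at every step.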